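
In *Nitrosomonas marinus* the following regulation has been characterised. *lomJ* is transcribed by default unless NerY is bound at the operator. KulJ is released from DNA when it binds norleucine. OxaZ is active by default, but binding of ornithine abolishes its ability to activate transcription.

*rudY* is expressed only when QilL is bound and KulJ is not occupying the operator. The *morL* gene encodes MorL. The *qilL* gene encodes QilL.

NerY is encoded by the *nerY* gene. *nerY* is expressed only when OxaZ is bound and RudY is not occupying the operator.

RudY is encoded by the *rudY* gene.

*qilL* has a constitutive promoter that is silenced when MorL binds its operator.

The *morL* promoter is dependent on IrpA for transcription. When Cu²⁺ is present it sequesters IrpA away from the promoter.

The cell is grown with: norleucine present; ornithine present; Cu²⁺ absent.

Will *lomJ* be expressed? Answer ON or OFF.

Cu²⁺ is absent, so IrpA is active.
No repressor is bound and IrpA is active, so *morL* is transcribed.
So MorL is produced and active.
With repressor MorL bound, *qilL* is not transcribed.
So QilL is not produced.
Norleucine is present, so KulJ is inactive.
Required activator QilL is absent, so *rudY* is not transcribed.
So RudY is not produced.
Ornithine is present, so OxaZ is inactive.
Required activator OxaZ is absent, so *nerY* is not transcribed.
So NerY is not produced.
With no repressor bound, *lomJ* is transcribed.

ON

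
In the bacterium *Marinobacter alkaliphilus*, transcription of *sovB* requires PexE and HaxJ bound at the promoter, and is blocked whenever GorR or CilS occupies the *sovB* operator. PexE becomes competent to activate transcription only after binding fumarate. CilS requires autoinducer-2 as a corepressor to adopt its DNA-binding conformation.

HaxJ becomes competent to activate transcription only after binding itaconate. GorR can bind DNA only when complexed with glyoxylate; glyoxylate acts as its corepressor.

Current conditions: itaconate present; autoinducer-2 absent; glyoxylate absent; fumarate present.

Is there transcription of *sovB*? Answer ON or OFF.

ON

Glyoxylate is absent, so GorR is inactive.
Fumarate is present, so PexE is active.
Itaconate is present, so HaxJ is active.
Autoinducer-2 is absent, so CilS is inactive.
No repressor is bound and PexE and HaxJ are active, so *sovB* is transcribed.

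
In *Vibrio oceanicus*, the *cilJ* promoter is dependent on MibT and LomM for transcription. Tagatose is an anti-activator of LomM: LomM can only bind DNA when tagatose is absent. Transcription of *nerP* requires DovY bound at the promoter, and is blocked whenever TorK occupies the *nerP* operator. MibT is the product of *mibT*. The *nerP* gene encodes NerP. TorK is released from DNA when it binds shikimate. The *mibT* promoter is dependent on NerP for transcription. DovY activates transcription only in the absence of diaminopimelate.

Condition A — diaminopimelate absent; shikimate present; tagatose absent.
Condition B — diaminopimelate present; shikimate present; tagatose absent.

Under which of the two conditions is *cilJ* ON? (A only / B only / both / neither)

A only

Condition A:
Diaminopimelate is absent, so DovY is active.
Shikimate is present, so TorK is inactive.
No repressor is bound and DovY is active, so *nerP* is transcribed.
So NerP is produced and active.
No repressor is bound and NerP is active, so *mibT* is transcribed.
So MibT is produced and active.
Tagatose is absent, so LomM is active.
No repressor is bound and MibT and LomM are active, so *cilJ* is transcribed.
→ *cilJ* is ON in A.
Condition B:
Diaminopimelate is present, so DovY is inactive.
Shikimate is present, so TorK is inactive.
Required activator DovY is absent, so *nerP* is not transcribed.
So NerP is not produced.
Required activator NerP is absent, so *mibT* is not transcribed.
So MibT is not produced.
Tagatose is absent, so LomM is active.
Required activator MibT is absent, so *cilJ* is not transcribed.
→ *cilJ* is OFF in B.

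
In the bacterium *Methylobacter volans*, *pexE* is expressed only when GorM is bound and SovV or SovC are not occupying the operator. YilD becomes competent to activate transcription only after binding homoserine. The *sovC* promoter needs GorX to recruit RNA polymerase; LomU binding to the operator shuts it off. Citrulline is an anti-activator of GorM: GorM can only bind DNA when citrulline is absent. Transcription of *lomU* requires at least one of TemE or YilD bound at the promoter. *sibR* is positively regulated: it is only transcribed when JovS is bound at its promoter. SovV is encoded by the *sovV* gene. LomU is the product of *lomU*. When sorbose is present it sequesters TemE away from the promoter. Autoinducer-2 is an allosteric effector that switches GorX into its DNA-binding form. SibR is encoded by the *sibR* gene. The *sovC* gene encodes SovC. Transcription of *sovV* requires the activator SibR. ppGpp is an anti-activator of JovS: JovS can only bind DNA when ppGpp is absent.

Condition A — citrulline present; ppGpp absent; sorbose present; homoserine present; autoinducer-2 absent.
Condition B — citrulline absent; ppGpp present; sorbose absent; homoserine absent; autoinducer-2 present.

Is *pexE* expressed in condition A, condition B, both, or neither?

B only

Condition A:
Citrulline is present, so GorM is inactive.
ppGpp is absent, so JovS is active.
No repressor is bound and JovS is active, so *sibR* is transcribed.
So SibR is produced and active.
No repressor is bound and SibR is active, so *sovV* is transcribed.
So SovV is produced and active.
Sorbose is present, so TemE is inactive.
Homoserine is present, so YilD is active.
Activator YilD is present, so *lomU* is transcribed.
So LomU is produced and active.
Autoinducer-2 is absent, so GorX is inactive.
With repressor LomU bound, *sovC* is not transcribed.
So SovC is not produced.
With repressor SovV bound, *pexE* is not transcribed.
→ *pexE* is OFF in A.
Condition B:
Citrulline is absent, so GorM is active.
ppGpp is present, so JovS is inactive.
Required activator JovS is absent, so *sibR* is not transcribed.
So SibR is not produced.
Required activator SibR is absent, so *sovV* is not transcribed.
So SovV is not produced.
Sorbose is absent, so TemE is active.
Homoserine is absent, so YilD is inactive.
Activator TemE is present, so *lomU* is transcribed.
So LomU is produced and active.
Autoinducer-2 is present, so GorX is active.
With repressor LomU bound, *sovC* is not transcribed.
So SovC is not produced.
No repressor is bound and GorM is active, so *pexE* is transcribed.
→ *pexE* is ON in B.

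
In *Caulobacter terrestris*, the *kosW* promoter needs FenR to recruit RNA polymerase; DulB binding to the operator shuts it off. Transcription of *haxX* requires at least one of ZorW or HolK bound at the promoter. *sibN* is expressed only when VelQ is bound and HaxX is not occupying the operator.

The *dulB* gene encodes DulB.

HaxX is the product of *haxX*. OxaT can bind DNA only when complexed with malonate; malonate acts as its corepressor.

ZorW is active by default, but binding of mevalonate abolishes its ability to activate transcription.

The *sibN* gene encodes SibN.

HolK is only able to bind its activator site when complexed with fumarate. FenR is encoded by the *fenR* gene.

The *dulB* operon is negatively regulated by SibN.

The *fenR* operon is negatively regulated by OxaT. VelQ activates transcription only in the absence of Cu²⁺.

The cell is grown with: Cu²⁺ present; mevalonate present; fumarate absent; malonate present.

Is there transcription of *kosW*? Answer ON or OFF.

OFF

Mevalonate is present, so ZorW is inactive.
Fumarate is absent, so HolK is inactive.
No activator is available at the *haxX* promoter, so *haxX* is not transcribed.
So HaxX is not produced.
Cu²⁺ is present, so VelQ is inactive.
Required activator VelQ is absent, so *sibN* is not transcribed.
So SibN is not produced.
With no repressor bound, *dulB* is transcribed.
So DulB is produced and active.
Malonate is present, so OxaT is active.
With repressor OxaT bound, *fenR* is not transcribed.
So FenR is not produced.
With repressor DulB bound, *kosW* is not transcribed.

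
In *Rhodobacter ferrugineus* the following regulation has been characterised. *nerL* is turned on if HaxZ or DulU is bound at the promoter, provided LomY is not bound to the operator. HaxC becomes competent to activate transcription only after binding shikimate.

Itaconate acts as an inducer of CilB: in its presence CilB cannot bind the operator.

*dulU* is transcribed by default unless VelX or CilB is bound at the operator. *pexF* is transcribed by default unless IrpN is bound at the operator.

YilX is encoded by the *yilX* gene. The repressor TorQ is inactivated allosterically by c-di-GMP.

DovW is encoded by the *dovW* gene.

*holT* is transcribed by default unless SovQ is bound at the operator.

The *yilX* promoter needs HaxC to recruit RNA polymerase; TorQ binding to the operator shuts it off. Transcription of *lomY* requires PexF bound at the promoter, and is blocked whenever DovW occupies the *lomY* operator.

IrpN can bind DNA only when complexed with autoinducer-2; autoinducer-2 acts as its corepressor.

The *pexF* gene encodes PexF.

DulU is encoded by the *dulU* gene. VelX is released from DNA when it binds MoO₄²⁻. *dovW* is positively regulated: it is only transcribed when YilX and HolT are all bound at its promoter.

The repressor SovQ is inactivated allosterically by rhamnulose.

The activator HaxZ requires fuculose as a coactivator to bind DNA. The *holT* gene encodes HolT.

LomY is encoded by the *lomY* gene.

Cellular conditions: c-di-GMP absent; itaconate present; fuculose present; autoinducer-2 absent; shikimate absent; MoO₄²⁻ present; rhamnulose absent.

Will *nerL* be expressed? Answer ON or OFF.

Fuculose is present, so HaxZ is active.
c-di-GMP is absent, so TorQ is active.
Shikimate is absent, so HaxC is inactive.
With repressor TorQ bound, *yilX* is not transcribed.
So YilX is not produced.
Rhamnulose is absent, so SovQ is active.
With repressor SovQ bound, *holT* is not transcribed.
So HolT is not produced.
Required activator YilX is absent, so *dovW* is not transcribed.
So DovW is not produced.
Autoinducer-2 is absent, so IrpN is inactive.
With no repressor bound, *pexF* is transcribed.
So PexF is produced and active.
No repressor is bound and PexF is active, so *lomY* is transcribed.
So LomY is produced and active.
MoO₄²⁻ is present, so VelX is inactive.
Itaconate is present, so CilB is inactive.
With no repressor bound, *dulU* is transcribed.
So DulU is produced and active.
With repressor LomY bound, *nerL* is not transcribed.

OFF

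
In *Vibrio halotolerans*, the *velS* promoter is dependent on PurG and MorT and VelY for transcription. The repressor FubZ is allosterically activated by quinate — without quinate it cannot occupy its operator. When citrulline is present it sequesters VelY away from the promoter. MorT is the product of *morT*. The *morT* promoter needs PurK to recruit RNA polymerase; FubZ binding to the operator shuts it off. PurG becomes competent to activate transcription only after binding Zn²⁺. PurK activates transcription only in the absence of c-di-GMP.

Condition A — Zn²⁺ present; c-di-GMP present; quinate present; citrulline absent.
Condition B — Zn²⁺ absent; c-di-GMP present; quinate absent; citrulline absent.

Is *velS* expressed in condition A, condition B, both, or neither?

neither

Condition A:
Zn²⁺ is present, so PurG is active.
c-di-GMP is present, so PurK is inactive.
Quinate is present, so FubZ is active.
With repressor FubZ bound, *morT* is not transcribed.
So MorT is not produced.
Citrulline is absent, so VelY is active.
Required activator MorT is absent, so *velS* is not transcribed.
→ *velS* is OFF in A.
Condition B:
Zn²⁺ is absent, so PurG is inactive.
c-di-GMP is present, so PurK is inactive.
Quinate is absent, so FubZ is inactive.
Required activator PurK is absent, so *morT* is not transcribed.
So MorT is not produced.
Citrulline is absent, so VelY is active.
Required activator PurG is absent, so *velS* is not transcribed.
→ *velS* is OFF in B.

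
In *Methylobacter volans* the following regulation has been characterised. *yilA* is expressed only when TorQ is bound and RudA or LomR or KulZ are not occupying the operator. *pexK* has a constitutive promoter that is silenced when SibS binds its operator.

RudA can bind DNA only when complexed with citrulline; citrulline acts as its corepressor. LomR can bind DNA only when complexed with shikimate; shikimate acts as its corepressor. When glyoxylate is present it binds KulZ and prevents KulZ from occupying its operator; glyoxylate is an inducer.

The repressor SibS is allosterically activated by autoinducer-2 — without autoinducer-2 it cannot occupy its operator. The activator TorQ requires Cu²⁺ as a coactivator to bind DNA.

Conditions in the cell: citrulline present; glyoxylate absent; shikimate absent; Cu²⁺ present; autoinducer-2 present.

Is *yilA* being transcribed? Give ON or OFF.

Citrulline is present, so RudA is active.
Shikimate is absent, so LomR is inactive.
Glyoxylate is absent, so KulZ is active.
Cu²⁺ is present, so TorQ is active.
With repressor RudA bound, *yilA* is not transcribed.

OFF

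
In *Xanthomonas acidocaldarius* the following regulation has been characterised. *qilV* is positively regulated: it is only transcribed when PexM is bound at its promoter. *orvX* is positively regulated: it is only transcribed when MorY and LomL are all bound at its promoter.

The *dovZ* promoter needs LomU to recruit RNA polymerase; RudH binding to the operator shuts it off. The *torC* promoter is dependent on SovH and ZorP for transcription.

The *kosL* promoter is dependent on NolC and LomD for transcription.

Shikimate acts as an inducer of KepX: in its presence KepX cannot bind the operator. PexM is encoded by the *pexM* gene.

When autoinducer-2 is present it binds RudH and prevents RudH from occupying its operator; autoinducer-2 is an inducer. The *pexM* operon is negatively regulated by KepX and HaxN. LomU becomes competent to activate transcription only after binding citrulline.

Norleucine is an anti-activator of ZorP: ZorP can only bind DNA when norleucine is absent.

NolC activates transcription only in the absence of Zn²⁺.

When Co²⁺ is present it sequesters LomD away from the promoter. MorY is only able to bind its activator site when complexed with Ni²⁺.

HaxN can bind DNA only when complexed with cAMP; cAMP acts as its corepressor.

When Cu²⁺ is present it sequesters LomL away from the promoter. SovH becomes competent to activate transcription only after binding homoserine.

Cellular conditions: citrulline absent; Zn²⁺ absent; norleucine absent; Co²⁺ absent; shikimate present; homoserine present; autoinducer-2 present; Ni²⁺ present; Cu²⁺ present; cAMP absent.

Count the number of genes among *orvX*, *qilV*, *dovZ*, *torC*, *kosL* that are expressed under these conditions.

Ni²⁺ is present, so MorY is active.
Cu²⁺ is present, so LomL is inactive.
Required activator LomL is absent, so *orvX* is not transcribed.
→ *orvX* is OFF.
Shikimate is present, so KepX is inactive.
cAMP is absent, so HaxN is inactive.
With no repressor bound, *pexM* is transcribed.
So PexM is produced and active.
No repressor is bound and PexM is active, so *qilV* is transcribed.
→ *qilV* is ON.
Autoinducer-2 is present, so RudH is inactive.
Citrulline is absent, so LomU is inactive.
Required activator LomU is absent, so *dovZ* is not transcribed.
→ *dovZ* is OFF.
Homoserine is present, so SovH is active.
Norleucine is absent, so ZorP is active.
No repressor is bound and SovH and ZorP are active, so *torC* is transcribed.
→ *torC* is ON.
Zn²⁺ is absent, so NolC is active.
Co²⁺ is absent, so LomD is active.
No repressor is bound and NolC and LomD are active, so *kosL* is transcribed.
→ *kosL* is ON.
3 of the 5 genes are transcribed.

3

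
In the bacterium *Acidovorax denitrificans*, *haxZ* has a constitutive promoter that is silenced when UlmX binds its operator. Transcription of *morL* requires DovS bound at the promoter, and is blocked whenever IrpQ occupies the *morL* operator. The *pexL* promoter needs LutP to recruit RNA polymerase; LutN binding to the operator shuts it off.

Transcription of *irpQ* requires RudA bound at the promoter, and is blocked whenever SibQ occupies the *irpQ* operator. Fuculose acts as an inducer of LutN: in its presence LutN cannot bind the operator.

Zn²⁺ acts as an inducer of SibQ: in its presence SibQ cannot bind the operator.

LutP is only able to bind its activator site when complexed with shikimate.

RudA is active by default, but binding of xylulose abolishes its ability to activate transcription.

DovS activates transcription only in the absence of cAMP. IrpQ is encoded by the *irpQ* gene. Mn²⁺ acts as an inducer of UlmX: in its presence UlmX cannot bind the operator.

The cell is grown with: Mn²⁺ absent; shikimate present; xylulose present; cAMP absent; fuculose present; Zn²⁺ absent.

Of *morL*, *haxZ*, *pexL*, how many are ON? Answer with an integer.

Zn²⁺ is absent, so SibQ is active.
Xylulose is present, so RudA is inactive.
With repressor SibQ bound, *irpQ* is not transcribed.
So IrpQ is not produced.
cAMP is absent, so DovS is active.
No repressor is bound and DovS is active, so *morL* is transcribed.
→ *morL* is ON.
Mn²⁺ is absent, so UlmX is active.
With repressor UlmX bound, *haxZ* is not transcribed.
→ *haxZ* is OFF.
Shikimate is present, so LutP is active.
Fuculose is present, so LutN is inactive.
No repressor is bound and LutP is active, so *pexL* is transcribed.
→ *pexL* is ON.
2 of the 3 genes are transcribed.

2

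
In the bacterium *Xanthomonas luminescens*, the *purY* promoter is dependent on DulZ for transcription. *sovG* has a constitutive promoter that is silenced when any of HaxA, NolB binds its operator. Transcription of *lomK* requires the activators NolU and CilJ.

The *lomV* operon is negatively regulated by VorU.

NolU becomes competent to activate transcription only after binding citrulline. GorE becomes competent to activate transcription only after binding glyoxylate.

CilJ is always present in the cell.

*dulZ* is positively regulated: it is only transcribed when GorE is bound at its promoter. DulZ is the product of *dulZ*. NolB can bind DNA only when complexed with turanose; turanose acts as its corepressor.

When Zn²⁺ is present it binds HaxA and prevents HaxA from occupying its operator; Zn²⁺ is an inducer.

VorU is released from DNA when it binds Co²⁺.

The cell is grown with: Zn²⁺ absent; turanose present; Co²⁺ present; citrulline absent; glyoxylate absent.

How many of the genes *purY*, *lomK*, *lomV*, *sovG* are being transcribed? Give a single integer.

Glyoxylate is absent, so GorE is inactive.
Required activator GorE is absent, so *dulZ* is not transcribed.
So DulZ is not produced.
Required activator DulZ is absent, so *purY* is not transcribed.
→ *purY* is OFF.
Citrulline is absent, so NolU is inactive.
CilJ is produced constitutively and is active.
Required activator NolU is absent, so *lomK* is not transcribed.
→ *lomK* is OFF.
Co²⁺ is present, so VorU is inactive.
With no repressor bound, *lomV* is transcribed.
→ *lomV* is ON.
Zn²⁺ is absent, so HaxA is active.
Turanose is present, so NolB is active.
With repressor HaxA bound, *sovG* is not transcribed.
→ *sovG* is OFF.
1 of the 4 genes is transcribed.

1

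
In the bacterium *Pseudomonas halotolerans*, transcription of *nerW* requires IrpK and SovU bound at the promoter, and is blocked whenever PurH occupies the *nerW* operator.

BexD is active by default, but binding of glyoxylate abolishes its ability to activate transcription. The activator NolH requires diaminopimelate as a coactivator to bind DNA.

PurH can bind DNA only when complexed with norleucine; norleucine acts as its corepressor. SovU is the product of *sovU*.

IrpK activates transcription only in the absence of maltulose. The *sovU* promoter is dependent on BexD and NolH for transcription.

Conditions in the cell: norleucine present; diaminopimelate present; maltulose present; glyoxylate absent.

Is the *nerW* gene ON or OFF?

OFF

Maltulose is present, so IrpK is inactive.
Glyoxylate is absent, so BexD is active.
Diaminopimelate is present, so NolH is active.
No repressor is bound and BexD and NolH are active, so *sovU* is transcribed.
So SovU is produced and active.
Norleucine is present, so PurH is active.
With repressor PurH bound, *nerW* is not transcribed.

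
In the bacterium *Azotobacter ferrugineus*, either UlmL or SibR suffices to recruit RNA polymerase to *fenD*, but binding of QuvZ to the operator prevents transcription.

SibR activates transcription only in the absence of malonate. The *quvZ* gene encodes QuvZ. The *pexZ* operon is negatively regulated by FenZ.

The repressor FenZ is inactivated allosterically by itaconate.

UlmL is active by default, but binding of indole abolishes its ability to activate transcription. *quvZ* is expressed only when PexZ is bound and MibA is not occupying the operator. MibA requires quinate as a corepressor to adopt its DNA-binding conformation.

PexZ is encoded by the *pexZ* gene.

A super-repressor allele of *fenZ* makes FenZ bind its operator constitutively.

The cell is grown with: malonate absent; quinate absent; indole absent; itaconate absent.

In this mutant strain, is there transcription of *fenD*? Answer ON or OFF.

ON

Indole is absent, so UlmL is active.
FenZ is constitutively active in this strain.
With repressor FenZ bound, *pexZ* is not transcribed.
So PexZ is not produced.
Quinate is absent, so MibA is inactive.
Required activator PexZ is absent, so *quvZ* is not transcribed.
So QuvZ is not produced.
Malonate is absent, so SibR is active.
Activator UlmL is present, so *fenD* is transcribed.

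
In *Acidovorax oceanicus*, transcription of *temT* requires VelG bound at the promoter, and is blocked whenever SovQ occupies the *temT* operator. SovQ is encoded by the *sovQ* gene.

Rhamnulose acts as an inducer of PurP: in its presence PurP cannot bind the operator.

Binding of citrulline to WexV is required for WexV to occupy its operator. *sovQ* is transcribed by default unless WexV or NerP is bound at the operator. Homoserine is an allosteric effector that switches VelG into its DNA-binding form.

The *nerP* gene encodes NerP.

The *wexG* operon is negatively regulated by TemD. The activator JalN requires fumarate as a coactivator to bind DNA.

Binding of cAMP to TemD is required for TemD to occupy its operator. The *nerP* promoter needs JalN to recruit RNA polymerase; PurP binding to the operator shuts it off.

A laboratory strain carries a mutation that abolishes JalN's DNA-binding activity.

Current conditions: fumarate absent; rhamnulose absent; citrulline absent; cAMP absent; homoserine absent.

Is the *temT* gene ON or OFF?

Citrulline is absent, so WexV is inactive.
Rhamnulose is absent, so PurP is active.
JalN is non-functional in this strain, so it has no effect.
With repressor PurP bound, *nerP* is not transcribed.
So NerP is not produced.
With no repressor bound, *sovQ* is transcribed.
So SovQ is produced and active.
Homoserine is absent, so VelG is inactive.
With repressor SovQ bound, *temT* is not transcribed.

OFF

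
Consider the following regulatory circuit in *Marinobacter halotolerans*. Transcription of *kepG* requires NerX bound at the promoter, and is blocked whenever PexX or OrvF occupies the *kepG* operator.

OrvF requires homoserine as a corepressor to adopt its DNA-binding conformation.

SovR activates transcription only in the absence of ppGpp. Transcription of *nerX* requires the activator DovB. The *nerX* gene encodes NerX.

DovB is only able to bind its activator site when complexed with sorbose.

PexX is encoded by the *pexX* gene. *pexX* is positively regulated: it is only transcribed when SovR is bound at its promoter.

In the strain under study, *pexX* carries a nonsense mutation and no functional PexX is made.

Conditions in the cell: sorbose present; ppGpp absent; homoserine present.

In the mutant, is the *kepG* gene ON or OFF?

OFF

PexX is non-functional in this strain, so it has no effect.
Sorbose is present, so DovB is active.
No repressor is bound and DovB is active, so *nerX* is transcribed.
So NerX is produced and active.
Homoserine is present, so OrvF is active.
With repressor OrvF bound, *kepG* is not transcribed.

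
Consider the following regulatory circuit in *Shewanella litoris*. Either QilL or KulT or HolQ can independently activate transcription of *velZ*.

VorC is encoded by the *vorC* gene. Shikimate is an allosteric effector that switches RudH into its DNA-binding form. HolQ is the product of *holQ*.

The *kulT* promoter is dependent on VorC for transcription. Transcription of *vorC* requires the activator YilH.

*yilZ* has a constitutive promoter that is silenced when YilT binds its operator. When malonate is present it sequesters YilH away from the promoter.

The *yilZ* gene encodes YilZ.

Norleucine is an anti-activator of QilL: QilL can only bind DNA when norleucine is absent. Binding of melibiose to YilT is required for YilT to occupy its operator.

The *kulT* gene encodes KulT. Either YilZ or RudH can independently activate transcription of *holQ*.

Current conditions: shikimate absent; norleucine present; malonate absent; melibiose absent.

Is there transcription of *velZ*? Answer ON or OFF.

Norleucine is present, so QilL is inactive.
Malonate is absent, so YilH is active.
No repressor is bound and YilH is active, so *vorC* is transcribed.
So VorC is produced and active.
No repressor is bound and VorC is active, so *kulT* is transcribed.
So KulT is produced and active.
Melibiose is absent, so YilT is inactive.
With no repressor bound, *yilZ* is transcribed.
So YilZ is produced and active.
Shikimate is absent, so RudH is inactive.
Activator YilZ is present, so *holQ* is transcribed.
So HolQ is produced and active.
Activator KulT is present, so *velZ* is transcribed.

ON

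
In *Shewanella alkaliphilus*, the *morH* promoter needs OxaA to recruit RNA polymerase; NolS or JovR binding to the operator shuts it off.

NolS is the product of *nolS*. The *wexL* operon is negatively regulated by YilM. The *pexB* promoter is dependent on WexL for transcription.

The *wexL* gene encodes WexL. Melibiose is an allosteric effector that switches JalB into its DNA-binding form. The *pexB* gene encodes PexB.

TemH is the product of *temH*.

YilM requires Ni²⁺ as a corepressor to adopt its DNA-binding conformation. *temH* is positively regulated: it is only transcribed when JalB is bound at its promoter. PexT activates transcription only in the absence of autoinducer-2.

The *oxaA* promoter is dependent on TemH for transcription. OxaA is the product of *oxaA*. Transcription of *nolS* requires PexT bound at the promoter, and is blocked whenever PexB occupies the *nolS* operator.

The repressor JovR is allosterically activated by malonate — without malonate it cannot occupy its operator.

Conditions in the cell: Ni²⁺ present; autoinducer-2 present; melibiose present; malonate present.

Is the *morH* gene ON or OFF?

Ni²⁺ is present, so YilM is active.
With repressor YilM bound, *wexL* is not transcribed.
So WexL is not produced.
Required activator WexL is absent, so *pexB* is not transcribed.
So PexB is not produced.
Autoinducer-2 is present, so PexT is inactive.
Required activator PexT is absent, so *nolS* is not transcribed.
So NolS is not produced.
Melibiose is present, so JalB is active.
No repressor is bound and JalB is active, so *temH* is transcribed.
So TemH is produced and active.
No repressor is bound and TemH is active, so *oxaA* is transcribed.
So OxaA is produced and active.
Malonate is present, so JovR is active.
With repressor JovR bound, *morH* is not transcribed.

OFF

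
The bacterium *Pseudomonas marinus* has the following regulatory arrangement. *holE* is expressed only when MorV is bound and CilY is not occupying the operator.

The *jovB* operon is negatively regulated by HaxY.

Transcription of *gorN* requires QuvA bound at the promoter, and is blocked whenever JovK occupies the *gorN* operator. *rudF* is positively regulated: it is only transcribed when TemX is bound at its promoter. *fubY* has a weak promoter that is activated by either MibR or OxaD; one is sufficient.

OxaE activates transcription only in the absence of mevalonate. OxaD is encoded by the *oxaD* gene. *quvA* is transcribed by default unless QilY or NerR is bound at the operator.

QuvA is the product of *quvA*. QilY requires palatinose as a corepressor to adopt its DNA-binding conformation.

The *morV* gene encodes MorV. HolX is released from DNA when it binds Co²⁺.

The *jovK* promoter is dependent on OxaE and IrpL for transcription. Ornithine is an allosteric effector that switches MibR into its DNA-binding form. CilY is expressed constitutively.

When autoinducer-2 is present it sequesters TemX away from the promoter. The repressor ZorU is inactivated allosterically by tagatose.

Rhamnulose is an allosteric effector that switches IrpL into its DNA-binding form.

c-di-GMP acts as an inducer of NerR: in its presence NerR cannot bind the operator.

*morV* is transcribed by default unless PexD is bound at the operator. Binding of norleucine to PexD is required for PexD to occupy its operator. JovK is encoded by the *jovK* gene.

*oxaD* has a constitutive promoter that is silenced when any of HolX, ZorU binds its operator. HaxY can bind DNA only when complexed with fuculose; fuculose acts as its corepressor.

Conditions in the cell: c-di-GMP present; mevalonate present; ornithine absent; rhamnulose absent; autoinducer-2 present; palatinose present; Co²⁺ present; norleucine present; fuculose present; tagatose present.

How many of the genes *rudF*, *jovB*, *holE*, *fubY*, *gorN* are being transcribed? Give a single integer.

1

Autoinducer-2 is present, so TemX is inactive.
Required activator TemX is absent, so *rudF* is not transcribed.
→ *rudF* is OFF.
Fuculose is present, so HaxY is active.
With repressor HaxY bound, *jovB* is not transcribed.
→ *jovB* is OFF.
Norleucine is present, so PexD is active.
With repressor PexD bound, *morV* is not transcribed.
So MorV is not produced.
CilY is produced constitutively and is active.
With repressor CilY bound, *holE* is not transcribed.
→ *holE* is OFF.
Ornithine is absent, so MibR is inactive.
Co²⁺ is present, so HolX is inactive.
Tagatose is present, so ZorU is inactive.
With no repressor bound, *oxaD* is transcribed.
So OxaD is produced and active.
Activator OxaD is present, so *fubY* is transcribed.
→ *fubY* is ON.
Mevalonate is present, so OxaE is inactive.
Rhamnulose is absent, so IrpL is inactive.
Required activator OxaE is absent, so *jovK* is not transcribed.
So JovK is not produced.
Palatinose is present, so QilY is active.
c-di-GMP is present, so NerR is inactive.
With repressor QilY bound, *quvA* is not transcribed.
So QuvA is not produced.
Required activator QuvA is absent, so *gorN* is not transcribed.
→ *gorN* is OFF.
1 of the 5 genes is transcribed.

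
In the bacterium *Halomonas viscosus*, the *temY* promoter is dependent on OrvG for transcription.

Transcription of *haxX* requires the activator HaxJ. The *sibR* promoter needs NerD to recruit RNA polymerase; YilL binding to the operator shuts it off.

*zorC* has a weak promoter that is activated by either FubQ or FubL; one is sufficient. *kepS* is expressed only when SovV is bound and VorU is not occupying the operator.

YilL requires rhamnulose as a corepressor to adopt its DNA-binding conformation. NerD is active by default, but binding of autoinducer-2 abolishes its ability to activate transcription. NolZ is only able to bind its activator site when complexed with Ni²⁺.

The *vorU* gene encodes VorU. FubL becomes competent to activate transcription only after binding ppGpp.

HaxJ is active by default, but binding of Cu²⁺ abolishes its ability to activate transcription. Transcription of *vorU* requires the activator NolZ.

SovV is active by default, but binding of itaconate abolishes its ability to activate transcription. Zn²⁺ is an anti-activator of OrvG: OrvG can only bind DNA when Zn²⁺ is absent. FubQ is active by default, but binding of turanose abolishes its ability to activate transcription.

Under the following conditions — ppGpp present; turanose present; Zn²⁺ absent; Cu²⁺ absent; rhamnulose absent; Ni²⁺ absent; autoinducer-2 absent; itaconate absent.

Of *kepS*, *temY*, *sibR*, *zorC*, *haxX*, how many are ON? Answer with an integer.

5

Ni²⁺ is absent, so NolZ is inactive.
Required activator NolZ is absent, so *vorU* is not transcribed.
So VorU is not produced.
Itaconate is absent, so SovV is active.
No repressor is bound and SovV is active, so *kepS* is transcribed.
→ *kepS* is ON.
Zn²⁺ is absent, so OrvG is active.
No repressor is bound and OrvG is active, so *temY* is transcribed.
→ *temY* is ON.
Rhamnulose is absent, so YilL is inactive.
Autoinducer-2 is absent, so NerD is active.
No repressor is bound and NerD is active, so *sibR* is transcribed.
→ *sibR* is ON.
Turanose is present, so FubQ is inactive.
ppGpp is present, so FubL is active.
Activator FubL is present, so *zorC* is transcribed.
→ *zorC* is ON.
Cu²⁺ is absent, so HaxJ is active.
No repressor is bound and HaxJ is active, so *haxX* is transcribed.
→ *haxX* is ON.
5 of the 5 genes are transcribed.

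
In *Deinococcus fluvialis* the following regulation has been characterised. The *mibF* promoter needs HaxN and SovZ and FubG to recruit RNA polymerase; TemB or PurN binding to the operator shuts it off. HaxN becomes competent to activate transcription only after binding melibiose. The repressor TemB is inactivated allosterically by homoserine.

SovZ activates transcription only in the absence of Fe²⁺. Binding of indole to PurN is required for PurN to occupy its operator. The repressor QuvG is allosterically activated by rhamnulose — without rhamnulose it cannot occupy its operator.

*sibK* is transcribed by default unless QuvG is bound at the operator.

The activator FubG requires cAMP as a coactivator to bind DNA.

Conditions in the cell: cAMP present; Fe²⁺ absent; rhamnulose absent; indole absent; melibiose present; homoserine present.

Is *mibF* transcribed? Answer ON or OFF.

ON

Homoserine is present, so TemB is inactive.
Melibiose is present, so HaxN is active.
Fe²⁺ is absent, so SovZ is active.
cAMP is present, so FubG is active.
Indole is absent, so PurN is inactive.
No repressor is bound and HaxN and SovZ and FubG are active, so *mibF* is transcribed.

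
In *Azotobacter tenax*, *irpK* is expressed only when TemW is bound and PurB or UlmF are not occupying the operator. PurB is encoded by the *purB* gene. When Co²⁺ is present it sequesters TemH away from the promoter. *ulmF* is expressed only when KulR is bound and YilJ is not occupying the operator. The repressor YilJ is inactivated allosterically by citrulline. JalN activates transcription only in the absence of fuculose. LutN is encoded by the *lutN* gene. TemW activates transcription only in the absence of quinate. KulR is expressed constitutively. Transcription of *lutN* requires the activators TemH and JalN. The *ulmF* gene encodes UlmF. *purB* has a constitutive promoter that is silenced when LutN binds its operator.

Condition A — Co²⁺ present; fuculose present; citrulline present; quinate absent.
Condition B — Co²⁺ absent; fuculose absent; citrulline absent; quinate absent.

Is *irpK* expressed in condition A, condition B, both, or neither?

B only

Condition A:
Co²⁺ is present, so TemH is inactive.
Fuculose is present, so JalN is inactive.
Required activator TemH is absent, so *lutN* is not transcribed.
So LutN is not produced.
With no repressor bound, *purB* is transcribed.
So PurB is produced and active.
Citrulline is present, so YilJ is inactive.
KulR is produced constitutively and is active.
No repressor is bound and KulR is active, so *ulmF* is transcribed.
So UlmF is produced and active.
Quinate is absent, so TemW is active.
With repressor PurB bound, *irpK* is not transcribed.
→ *irpK* is OFF in A.
Condition B:
Co²⁺ is absent, so TemH is active.
Fuculose is absent, so JalN is active.
No repressor is bound and TemH and JalN are active, so *lutN* is transcribed.
So LutN is produced and active.
With repressor LutN bound, *purB* is not transcribed.
So PurB is not produced.
Citrulline is absent, so YilJ is active.
KulR is produced constitutively and is active.
With repressor YilJ bound, *ulmF* is not transcribed.
So UlmF is not produced.
Quinate is absent, so TemW is active.
No repressor is bound and TemW is active, so *irpK* is transcribed.
→ *irpK* is ON in B.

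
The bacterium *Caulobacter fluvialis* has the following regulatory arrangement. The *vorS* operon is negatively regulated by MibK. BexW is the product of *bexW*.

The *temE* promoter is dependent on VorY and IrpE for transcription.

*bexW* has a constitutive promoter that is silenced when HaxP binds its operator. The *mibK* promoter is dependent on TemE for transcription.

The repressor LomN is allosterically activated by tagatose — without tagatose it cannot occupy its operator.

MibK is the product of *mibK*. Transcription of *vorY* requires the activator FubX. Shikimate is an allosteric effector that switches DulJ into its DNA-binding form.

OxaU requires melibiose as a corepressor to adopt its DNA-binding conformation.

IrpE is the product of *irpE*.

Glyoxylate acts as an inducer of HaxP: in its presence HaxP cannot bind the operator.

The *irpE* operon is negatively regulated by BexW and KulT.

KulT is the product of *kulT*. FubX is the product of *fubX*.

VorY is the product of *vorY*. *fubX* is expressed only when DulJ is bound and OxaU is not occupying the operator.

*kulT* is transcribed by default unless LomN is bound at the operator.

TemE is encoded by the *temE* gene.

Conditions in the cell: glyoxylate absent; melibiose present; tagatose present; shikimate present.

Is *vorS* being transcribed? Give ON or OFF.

Melibiose is present, so OxaU is active.
Shikimate is present, so DulJ is active.
With repressor OxaU bound, *fubX* is not transcribed.
So FubX is not produced.
Required activator FubX is absent, so *vorY* is not transcribed.
So VorY is not produced.
Glyoxylate is absent, so HaxP is active.
With repressor HaxP bound, *bexW* is not transcribed.
So BexW is not produced.
Tagatose is present, so LomN is active.
With repressor LomN bound, *kulT* is not transcribed.
So KulT is not produced.
With no repressor bound, *irpE* is transcribed.
So IrpE is produced and active.
Required activator VorY is absent, so *temE* is not transcribed.
So TemE is not produced.
Required activator TemE is absent, so *mibK* is not transcribed.
So MibK is not produced.
With no repressor bound, *vorS* is transcribed.

ON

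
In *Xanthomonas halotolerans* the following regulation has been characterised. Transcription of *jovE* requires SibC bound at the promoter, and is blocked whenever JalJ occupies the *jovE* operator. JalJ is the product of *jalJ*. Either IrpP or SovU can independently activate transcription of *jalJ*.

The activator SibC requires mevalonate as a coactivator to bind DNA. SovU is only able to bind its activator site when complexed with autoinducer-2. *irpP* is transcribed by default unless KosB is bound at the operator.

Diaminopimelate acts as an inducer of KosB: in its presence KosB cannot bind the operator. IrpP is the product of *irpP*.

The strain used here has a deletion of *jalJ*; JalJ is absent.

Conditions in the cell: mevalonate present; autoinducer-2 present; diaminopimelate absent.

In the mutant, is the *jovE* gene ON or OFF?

Mevalonate is present, so SibC is active.
JalJ is non-functional in this strain, so it has no effect.
No repressor is bound and SibC is active, so *jovE* is transcribed.

ON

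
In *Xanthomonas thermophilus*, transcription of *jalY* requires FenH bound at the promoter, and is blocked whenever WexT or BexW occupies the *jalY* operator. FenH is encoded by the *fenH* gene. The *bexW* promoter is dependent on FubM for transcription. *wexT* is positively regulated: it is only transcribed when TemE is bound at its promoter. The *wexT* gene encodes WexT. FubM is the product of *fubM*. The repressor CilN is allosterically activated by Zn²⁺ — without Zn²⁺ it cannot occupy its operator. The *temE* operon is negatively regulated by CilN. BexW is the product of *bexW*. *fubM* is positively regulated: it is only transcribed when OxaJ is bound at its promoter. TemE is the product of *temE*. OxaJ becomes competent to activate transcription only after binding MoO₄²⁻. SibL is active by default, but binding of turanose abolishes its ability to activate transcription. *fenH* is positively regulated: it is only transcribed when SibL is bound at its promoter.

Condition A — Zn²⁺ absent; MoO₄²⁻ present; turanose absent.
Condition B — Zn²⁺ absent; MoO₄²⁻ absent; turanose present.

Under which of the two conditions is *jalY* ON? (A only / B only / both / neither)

neither

Condition A:
Zn²⁺ is absent, so CilN is inactive.
With no repressor bound, *temE* is transcribed.
So TemE is produced and active.
No repressor is bound and TemE is active, so *wexT* is transcribed.
So WexT is produced and active.
MoO₄²⁻ is present, so OxaJ is active.
No repressor is bound and OxaJ is active, so *fubM* is transcribed.
So FubM is produced and active.
No repressor is bound and FubM is active, so *bexW* is transcribed.
So BexW is produced and active.
Turanose is absent, so SibL is active.
No repressor is bound and SibL is active, so *fenH* is transcribed.
So FenH is produced and active.
With repressor WexT bound, *jalY* is not transcribed.
→ *jalY* is OFF in A.
Condition B:
Zn²⁺ is absent, so CilN is inactive.
With no repressor bound, *temE* is transcribed.
So TemE is produced and active.
No repressor is bound and TemE is active, so *wexT* is transcribed.
So WexT is produced and active.
MoO₄²⁻ is absent, so OxaJ is inactive.
Required activator OxaJ is absent, so *fubM* is not transcribed.
So FubM is not produced.
Required activator FubM is absent, so *bexW* is not transcribed.
So BexW is not produced.
Turanose is present, so SibL is inactive.
Required activator SibL is absent, so *fenH* is not transcribed.
So FenH is not produced.
With repressor WexT bound, *jalY* is not transcribed.
→ *jalY* is OFF in B.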